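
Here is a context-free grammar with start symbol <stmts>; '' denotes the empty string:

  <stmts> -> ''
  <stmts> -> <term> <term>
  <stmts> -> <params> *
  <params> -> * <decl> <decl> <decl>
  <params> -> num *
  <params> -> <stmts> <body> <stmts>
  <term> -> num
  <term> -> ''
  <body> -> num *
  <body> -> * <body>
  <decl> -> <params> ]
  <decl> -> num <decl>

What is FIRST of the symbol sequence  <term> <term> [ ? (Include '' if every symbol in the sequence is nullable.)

Add FIRST(<term>)\{''} = { num }; <term> is nullable, continue.
Add FIRST(<term>)\{''} = { num }; <term> is nullable, continue.
[ is a terminal; add {[} and stop.

{ [, num }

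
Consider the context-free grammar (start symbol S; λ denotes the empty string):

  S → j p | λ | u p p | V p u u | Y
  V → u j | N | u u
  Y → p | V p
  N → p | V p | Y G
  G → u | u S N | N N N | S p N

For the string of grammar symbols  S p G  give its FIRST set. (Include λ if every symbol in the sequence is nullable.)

Add FIRST(S)\{λ} = { j, p, u }; S is nullable, continue.
p is a terminal; add {p} and stop.

{ j, p, u }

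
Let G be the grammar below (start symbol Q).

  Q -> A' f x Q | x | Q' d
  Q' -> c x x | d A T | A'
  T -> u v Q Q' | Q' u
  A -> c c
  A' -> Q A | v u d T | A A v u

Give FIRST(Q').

Q' -> c x x contributes {c}.
Q' -> d A T contributes {d}.
From Q' -> A': add FIRST(A') = { c, d, v, x }.
Union: FIRST(Q') = { c, d, v, x }.

{ c, d, v, x }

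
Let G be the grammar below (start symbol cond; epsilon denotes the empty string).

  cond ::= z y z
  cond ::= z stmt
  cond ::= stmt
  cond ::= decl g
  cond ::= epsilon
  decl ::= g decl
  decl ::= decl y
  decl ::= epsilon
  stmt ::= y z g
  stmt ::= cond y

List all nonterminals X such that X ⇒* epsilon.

{ cond, decl }

Directly nullable (have an epsilon-production): cond, decl.
No other nonterminal has a production whose RHS symbols are all nullable.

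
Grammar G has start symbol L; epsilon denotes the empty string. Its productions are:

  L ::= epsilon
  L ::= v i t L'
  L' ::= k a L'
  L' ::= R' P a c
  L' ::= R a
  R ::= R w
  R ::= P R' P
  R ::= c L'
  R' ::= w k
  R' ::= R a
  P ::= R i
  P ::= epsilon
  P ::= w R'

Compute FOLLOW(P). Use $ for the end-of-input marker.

{ a, c, i, w }

In L' ::= R' P a c: add FIRST(a c) = { a }.
In R ::= P R' P: add FIRST(R' P) = { c, w }.
In R ::= P R' P: P is at the end, add FOLLOW(R) = { a, i, w }.
Union: FOLLOW(P) = { a, c, i, w }.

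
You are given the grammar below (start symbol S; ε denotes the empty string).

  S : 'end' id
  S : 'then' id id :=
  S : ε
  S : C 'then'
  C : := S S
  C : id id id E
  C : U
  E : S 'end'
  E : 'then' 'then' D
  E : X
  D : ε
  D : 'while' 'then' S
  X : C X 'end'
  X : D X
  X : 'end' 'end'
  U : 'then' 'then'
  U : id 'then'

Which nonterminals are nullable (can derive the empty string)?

{ D, S }

Directly nullable (have an ε-production): S, D.
No other nonterminal has a production whose RHS symbols are all nullable.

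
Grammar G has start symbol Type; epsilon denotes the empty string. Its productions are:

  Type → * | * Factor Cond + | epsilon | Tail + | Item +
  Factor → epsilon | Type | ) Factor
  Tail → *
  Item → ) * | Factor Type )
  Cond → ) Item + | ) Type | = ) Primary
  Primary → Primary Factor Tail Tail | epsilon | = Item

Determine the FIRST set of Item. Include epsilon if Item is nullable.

Item → ) * contributes {)}.
From Item → Factor Type ): Factor, Type nullable, take FIRST(Factor) ∪ FIRST(Type) ∪ {)} = { ), * }.
Union: FIRST(Item) = { ), * }.

{ ), * }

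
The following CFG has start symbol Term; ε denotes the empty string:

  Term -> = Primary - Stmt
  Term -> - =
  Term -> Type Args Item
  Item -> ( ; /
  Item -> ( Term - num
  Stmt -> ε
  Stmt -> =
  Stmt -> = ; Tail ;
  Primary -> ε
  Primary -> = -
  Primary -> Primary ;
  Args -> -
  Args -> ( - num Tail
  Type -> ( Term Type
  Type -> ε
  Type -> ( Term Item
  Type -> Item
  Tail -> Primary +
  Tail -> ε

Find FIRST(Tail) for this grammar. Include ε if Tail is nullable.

{ +, ;, =, ε }

From Tail -> Primary +: Primary nullable, take FIRST(Primary) ∪ {+} = { +, ;, = }.
Tail -> ε contributes ε.
Union: FIRST(Tail) = { +, ;, =, ε }.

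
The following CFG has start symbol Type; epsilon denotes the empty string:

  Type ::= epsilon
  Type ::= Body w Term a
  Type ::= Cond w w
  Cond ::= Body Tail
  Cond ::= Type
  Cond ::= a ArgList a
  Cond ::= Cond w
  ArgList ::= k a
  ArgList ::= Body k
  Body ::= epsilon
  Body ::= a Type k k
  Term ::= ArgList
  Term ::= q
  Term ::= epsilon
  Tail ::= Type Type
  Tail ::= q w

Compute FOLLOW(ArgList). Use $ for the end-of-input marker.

In Cond ::= a ArgList a: add FIRST(a) = { a }.
In Term ::= ArgList: ArgList is at the end, add FOLLOW(Term) = { a }.
Union: FOLLOW(ArgList) = { a }.

{ a }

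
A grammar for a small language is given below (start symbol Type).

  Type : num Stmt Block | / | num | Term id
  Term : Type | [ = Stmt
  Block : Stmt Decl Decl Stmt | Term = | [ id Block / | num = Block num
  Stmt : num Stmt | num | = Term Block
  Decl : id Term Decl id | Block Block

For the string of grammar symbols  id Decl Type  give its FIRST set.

{ id }

id is a terminal; add {id} and stop.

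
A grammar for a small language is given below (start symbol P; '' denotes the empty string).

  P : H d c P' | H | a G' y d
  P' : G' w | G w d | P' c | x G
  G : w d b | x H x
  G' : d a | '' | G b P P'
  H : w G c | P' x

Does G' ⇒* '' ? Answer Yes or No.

Yes

G' has an ''-production, so G' ⇒ ''.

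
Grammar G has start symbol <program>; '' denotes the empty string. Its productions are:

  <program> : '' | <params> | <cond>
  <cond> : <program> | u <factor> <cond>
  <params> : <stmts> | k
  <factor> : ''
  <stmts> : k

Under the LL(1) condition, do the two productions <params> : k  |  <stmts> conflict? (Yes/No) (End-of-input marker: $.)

Yes

FIRST(k) = { k } and FIRST(<stmts>) = { k }.
Both contain k, so the two alternatives are not disjoint — LL(1) conflict.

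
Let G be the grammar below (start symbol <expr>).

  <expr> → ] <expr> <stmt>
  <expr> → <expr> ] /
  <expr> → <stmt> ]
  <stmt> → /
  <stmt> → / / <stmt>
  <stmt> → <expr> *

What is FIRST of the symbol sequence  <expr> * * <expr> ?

{ /, ] }

Add FIRST(<expr>) = { /, ] }; <expr> is not nullable, stop.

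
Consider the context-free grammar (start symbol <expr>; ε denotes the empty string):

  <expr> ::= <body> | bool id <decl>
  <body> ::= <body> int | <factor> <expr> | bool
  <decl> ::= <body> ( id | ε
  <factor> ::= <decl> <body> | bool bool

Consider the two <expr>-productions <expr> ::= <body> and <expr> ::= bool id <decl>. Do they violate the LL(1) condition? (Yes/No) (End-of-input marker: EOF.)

FIRST(<body>) = { bool } and FIRST(bool id <decl>) = { bool }.
Both contain bool, so the two alternatives are not disjoint — LL(1) conflict.

Yes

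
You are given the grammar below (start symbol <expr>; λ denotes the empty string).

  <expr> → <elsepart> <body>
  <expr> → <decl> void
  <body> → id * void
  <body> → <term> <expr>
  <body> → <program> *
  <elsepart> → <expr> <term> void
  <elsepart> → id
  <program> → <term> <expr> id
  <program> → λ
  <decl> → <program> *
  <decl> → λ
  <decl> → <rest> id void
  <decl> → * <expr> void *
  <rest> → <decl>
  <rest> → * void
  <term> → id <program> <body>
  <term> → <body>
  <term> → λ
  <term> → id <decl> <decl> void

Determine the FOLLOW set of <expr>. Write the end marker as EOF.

{ EOF, *, id, void }

<expr> is the start symbol, so EOF ∈ FOLLOW(<expr>).
In <body> → <term> <expr>: <expr> is at the end, add FOLLOW(<body>) = { EOF, *, id, void }.
In <elsepart> → <expr> <term> void: add FIRST(<term> void) = { *, id, void }.
In <program> → <term> <expr> id: add FIRST(id) = { id }.
In <decl> → * <expr> void *: add FIRST(void *) = { void }.
Union: FOLLOW(<expr>) = { EOF, *, id, void }.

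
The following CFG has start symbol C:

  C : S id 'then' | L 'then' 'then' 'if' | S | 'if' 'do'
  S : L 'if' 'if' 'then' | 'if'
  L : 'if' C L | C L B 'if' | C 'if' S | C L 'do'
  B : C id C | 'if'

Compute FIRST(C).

{ 'if' }

From C : S id 'then': add FIRST(S) = { 'if' }.
From C : L 'then' 'then' 'if': add FIRST(L) = { 'if' }.
From C : S: add FIRST(S) = { 'if' }.
C : 'if' 'do' contributes {'if'}.
Union: FIRST(C) = { 'if' }.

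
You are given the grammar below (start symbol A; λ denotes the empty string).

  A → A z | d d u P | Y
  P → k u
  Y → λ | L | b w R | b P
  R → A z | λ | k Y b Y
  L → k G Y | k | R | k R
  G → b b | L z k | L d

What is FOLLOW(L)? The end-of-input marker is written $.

{ $, b, d, z }

In Y → L: L is at the end, add FOLLOW(Y) = { $, b, d, z }.
In G → L z k: add FIRST(z k) = { z }.
In G → L d: add FIRST(d) = { d }.
Union: FOLLOW(L) = { $, b, d, z }.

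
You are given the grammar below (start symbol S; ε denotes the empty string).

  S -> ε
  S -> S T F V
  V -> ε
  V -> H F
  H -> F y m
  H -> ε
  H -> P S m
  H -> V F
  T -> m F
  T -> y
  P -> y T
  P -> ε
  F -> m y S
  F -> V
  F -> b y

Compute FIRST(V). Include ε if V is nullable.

V -> ε contributes ε.
From V -> H F: H, F nullable, take FIRST(H) ∪ FIRST(F) = { b, m, y }; also ε since the whole RHS is nullable.
Union: FIRST(V) = { b, m, y, ε }.

{ b, m, y, ε }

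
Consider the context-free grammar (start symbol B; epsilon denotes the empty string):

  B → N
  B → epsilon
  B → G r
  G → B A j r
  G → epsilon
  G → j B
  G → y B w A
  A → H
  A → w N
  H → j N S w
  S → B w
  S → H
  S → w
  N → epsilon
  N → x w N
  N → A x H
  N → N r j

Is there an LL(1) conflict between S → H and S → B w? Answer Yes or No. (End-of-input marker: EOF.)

FIRST(H) = { j } and FIRST(B w) = { j, r, w, x, y }.
Both contain j, so the two alternatives are not disjoint — LL(1) conflict.

Yes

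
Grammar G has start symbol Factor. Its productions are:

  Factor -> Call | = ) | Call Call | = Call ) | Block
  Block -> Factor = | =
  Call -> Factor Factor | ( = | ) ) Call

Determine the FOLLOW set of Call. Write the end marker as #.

In Factor -> Call: Call is at the end, add FOLLOW(Factor) = { #, (, ), = }.
In Factor -> Call Call: add FIRST(Call) = { (, ), = }.
In Factor -> Call Call: Call is at the end, add FOLLOW(Factor) = { #, (, ), = }.
In Factor -> = Call ): add FIRST()) = { ) }.
In Call -> ) ) Call: Call is at the end, add FOLLOW(Call) = { #, (, ), = }.
Union: FOLLOW(Call) = { #, (, ), = }.

{ #, (, ), = }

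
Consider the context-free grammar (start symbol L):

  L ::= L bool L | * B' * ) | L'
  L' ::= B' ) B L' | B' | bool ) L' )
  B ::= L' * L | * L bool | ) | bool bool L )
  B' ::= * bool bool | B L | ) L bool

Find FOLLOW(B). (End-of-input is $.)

{ ), *, bool }

In L' ::= B' ) B L': add FIRST(L') = { ), *, bool }.
In B' ::= B L: add FIRST(L) = { ), *, bool }.
Union: FOLLOW(B) = { ), *, bool }.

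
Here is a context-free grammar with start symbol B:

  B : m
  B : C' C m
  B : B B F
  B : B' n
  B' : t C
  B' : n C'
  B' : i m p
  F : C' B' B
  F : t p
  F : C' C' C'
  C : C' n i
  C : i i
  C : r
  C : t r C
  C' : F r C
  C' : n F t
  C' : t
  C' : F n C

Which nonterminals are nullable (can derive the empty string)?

No nonterminal has an empty production or an RHS whose symbols are all nullable.

{ } (none)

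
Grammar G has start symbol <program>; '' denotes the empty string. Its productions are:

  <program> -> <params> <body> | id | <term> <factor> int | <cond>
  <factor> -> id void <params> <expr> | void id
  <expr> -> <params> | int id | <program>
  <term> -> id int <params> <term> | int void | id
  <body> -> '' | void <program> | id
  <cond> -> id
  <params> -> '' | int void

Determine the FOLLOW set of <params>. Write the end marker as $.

In <program> -> <params> <body>: add FIRST(<body>)\{''} = { id, void }.
  Since <body> is nullable, also add FOLLOW(<program>) = { $, int }.
In <factor> -> id void <params> <expr>: add FIRST(<expr>)\{''} = { id, int, void }.
  Since <expr> is nullable, also add FOLLOW(<factor>) = { int }.
In <expr> -> <params>: <params> is at the end, add FOLLOW(<expr>) = { int }.
In <term> -> id int <params> <term>: add FIRST(<term>) = { id, int }.
Union: FOLLOW(<params>) = { $, id, int, void }.

{ $, id, int, void }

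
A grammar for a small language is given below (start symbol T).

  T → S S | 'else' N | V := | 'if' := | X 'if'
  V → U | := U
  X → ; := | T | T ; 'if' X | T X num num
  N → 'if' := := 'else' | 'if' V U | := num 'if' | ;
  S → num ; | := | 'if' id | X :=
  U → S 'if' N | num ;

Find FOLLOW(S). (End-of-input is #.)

In T → S S: add FIRST(S) = { 'else', 'if', :=, ;, num }.
In T → S S: S is at the end, add FOLLOW(T) = { #, 'else', 'if', :=, ;, num }.
In U → S 'if' N: add FIRST('if' N) = { 'if' }.
Union: FOLLOW(S) = { #, 'else', 'if', :=, ;, num }.

{ #, 'else', 'if', :=, ;, num }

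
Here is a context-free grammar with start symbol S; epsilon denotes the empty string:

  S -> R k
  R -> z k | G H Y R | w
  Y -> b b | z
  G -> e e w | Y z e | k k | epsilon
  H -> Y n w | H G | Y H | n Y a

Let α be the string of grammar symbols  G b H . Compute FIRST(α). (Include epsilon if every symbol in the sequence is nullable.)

Add FIRST(G)\{epsilon} = { b, e, k, z }; G is nullable, continue.
b is a terminal; add {b} and stop.

{ b, e, k, z }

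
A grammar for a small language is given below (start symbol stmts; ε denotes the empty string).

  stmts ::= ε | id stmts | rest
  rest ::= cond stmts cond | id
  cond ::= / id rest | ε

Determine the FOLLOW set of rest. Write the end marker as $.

{ $, /, id }

In stmts ::= rest: rest is at the end, add FOLLOW(stmts) = { $, /, id }.
In cond ::= / id rest: rest is at the end, add FOLLOW(cond) = { $, /, id }.
Union: FOLLOW(rest) = { $, /, id }.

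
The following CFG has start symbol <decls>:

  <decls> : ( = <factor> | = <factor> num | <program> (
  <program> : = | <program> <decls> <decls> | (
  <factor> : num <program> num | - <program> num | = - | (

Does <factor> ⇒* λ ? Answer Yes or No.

No nonterminal in this grammar is nullable.
No production of <factor> has an RHS whose symbols are all nullable, so <factor> is not nullable.

No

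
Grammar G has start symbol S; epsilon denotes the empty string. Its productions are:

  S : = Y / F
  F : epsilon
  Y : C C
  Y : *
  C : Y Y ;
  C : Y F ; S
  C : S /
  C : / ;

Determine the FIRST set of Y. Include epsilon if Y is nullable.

{ *, /, = }

From Y : C C: add FIRST(C) = { *, /, = }.
Y : * contributes {*}.
Union: FIRST(Y) = { *, /, = }.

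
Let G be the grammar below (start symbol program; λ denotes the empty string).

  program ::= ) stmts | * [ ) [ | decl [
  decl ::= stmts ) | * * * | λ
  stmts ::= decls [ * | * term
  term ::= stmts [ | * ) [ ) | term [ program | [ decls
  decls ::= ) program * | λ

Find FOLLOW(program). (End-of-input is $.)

program is the start symbol, so $ ∈ FOLLOW(program).
In term ::= term [ program: program is at the end, add FOLLOW(term) = { $, ), *, [ }.
In decls ::= ) program *: add FIRST(*) = { * }.
Union: FOLLOW(program) = { $, ), *, [ }.

{ $, ), *, [ }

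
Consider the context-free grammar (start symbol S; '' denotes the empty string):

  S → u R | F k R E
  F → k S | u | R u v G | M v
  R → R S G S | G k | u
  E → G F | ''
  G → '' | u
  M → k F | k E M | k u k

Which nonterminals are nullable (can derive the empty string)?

{ E, G }

Directly nullable (have an ''-production): E, G.
No other nonterminal has a production whose RHS symbols are all nullable.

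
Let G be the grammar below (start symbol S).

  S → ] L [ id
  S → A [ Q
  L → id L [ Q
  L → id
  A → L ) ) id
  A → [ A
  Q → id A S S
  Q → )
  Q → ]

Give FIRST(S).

S → ] L [ id contributes {]}.
From S → A [ Q: add FIRST(A) = { [, id }.
Union: FIRST(S) = { [, ], id }.

{ [, ], id }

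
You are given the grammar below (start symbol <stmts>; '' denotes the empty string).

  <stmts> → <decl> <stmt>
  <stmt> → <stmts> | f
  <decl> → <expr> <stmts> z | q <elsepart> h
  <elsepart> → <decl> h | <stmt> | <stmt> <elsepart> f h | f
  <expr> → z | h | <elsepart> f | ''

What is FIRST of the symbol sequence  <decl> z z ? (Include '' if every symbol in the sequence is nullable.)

Add FIRST(<decl>) = { f, h, q, z }; <decl> is not nullable, stop.

{ f, h, q, z }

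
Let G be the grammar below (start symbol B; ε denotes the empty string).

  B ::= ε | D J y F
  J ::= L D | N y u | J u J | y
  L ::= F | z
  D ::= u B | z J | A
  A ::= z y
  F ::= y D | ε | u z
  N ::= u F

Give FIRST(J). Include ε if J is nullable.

{ u, y, z }

From J ::= L D: L nullable, take FIRST(L) ∪ FIRST(D) = { u, y, z }.
From J ::= N y u: add FIRST(N) = { u }.
From J ::= J u J: add FIRST(J) = { u, y, z }.
J ::= y contributes {y}.
Union: FIRST(J) = { u, y, z }.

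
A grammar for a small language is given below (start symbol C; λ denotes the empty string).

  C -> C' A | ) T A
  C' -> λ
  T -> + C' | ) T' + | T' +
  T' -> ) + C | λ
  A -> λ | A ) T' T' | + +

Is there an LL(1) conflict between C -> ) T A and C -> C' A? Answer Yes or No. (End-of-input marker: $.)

Yes

FIRST() T A) = { ) } and FIRST(C' A) = { ), +, λ }.
Both contain ), so the two alternatives are not disjoint — LL(1) conflict.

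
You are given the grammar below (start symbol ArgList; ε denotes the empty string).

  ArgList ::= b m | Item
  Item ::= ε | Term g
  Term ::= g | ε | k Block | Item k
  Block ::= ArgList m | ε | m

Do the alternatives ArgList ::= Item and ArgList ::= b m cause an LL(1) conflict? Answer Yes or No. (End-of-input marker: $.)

FIRST(Item) = { g, k, ε } and FIRST(b m) = { b }.
The first is nullable but FOLLOW(ArgList) = { $, m } is disjoint from FIRST of the second.

No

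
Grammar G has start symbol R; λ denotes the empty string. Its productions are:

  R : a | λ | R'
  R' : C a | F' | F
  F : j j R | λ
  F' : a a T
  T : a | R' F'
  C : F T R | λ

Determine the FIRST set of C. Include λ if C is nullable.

{ a, j, λ }

From C : F T R: F nullable, take FIRST(F) ∪ FIRST(T) = { a, j }.
C : λ contributes λ.
Union: FIRST(C) = { a, j, λ }.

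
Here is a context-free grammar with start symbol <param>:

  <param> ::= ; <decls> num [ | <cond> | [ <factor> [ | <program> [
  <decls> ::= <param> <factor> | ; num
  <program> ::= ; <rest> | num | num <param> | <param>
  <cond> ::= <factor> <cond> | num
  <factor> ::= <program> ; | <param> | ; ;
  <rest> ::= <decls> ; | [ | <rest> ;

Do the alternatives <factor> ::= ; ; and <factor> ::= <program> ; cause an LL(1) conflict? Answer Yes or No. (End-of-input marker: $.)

FIRST(; ;) = { ; } and FIRST(<program> ;) = { ;, [, num }.
Both contain ;, so the two alternatives are not disjoint — LL(1) conflict.

Yes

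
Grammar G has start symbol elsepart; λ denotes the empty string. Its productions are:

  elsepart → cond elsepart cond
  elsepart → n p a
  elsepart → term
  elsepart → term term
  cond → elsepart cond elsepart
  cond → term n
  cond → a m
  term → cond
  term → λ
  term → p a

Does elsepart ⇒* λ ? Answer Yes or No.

Yes

elsepart → term and each of term is nullable, so elsepart ⇒* λ.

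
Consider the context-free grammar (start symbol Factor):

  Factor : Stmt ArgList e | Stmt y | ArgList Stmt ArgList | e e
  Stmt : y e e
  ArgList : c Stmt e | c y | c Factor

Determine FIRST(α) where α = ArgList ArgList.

{ c }

Add FIRST(ArgList) = { c }; ArgList is not nullable, stop.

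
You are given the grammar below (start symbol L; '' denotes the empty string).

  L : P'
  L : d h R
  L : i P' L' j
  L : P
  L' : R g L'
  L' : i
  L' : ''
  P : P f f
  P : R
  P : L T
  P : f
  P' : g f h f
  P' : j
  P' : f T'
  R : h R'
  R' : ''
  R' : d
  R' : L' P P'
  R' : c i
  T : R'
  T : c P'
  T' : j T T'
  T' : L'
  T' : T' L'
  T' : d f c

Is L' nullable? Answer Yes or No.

L' has an ''-production, so L' ⇒ ''.

Yes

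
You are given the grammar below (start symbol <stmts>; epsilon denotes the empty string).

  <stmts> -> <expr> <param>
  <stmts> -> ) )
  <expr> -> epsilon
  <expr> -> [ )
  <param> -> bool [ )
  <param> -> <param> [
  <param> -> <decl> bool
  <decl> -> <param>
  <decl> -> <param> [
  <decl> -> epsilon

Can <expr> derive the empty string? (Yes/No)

<expr> has an epsilon-production, so <expr> ⇒ epsilon.

Yes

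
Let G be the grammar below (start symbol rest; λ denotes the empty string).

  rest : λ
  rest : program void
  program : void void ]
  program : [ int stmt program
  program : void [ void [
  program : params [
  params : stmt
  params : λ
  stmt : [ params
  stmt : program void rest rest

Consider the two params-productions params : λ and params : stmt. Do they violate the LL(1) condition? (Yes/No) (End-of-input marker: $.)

FIRST(λ) = { λ } and FIRST(stmt) = { [, void }.
The first alternative is nullable and FOLLOW(params) = { [, void } shares [ with FIRST of the second — conflict.

Yes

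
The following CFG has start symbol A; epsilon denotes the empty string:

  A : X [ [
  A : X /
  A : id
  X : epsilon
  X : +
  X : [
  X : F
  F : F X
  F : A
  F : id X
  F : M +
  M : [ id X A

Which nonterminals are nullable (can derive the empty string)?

{ X }

Directly nullable (have an epsilon-production): X.
No other nonterminal has a production whose RHS symbols are all nullable.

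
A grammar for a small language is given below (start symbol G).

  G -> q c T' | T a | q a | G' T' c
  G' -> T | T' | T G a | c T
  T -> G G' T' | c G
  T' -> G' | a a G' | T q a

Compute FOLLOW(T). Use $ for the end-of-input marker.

{ $, a, c, q }

In G -> T a: add FIRST(a) = { a }.
In G' -> T: T is at the end, add FOLLOW(G') = { $, a, c, q }.
In G' -> T G a: add FIRST(G a) = { a, c, q }.
In G' -> c T: T is at the end, add FOLLOW(G') = { $, a, c, q }.
In T' -> T q a: add FIRST(q a) = { q }.
Union: FOLLOW(T) = { $, a, c, q }.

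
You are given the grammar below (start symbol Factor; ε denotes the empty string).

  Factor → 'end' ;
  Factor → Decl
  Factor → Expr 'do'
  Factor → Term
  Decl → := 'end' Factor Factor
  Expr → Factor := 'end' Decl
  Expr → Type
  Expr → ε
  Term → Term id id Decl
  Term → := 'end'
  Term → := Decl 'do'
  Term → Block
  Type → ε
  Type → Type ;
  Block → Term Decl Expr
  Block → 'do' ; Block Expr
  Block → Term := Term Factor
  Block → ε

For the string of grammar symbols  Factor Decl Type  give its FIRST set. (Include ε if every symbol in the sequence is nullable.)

Add FIRST(Factor)\{ε} = { 'do', 'end', :=, ;, id }; Factor is nullable, continue.
Add FIRST(Decl) = { := }; Decl is not nullable, stop.

{ 'do', 'end', :=, ;, id }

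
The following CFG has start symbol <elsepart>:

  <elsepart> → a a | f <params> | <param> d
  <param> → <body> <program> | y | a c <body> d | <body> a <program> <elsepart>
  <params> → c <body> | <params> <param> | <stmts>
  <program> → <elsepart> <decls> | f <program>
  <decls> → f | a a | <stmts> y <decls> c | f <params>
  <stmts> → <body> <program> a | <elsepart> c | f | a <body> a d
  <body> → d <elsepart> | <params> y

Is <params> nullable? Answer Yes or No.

No nonterminal in this grammar is nullable.
No production of <params> has an RHS whose symbols are all nullable, so <params> is not nullable.

No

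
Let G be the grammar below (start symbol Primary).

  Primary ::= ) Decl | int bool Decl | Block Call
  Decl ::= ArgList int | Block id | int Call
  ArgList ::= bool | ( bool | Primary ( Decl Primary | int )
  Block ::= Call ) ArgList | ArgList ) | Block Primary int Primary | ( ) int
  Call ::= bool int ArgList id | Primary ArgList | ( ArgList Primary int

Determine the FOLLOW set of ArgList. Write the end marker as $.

{ $, (, ), bool, id, int }

In Decl ::= ArgList int: add FIRST(int) = { int }.
In Block ::= Call ) ArgList: ArgList is at the end, add FOLLOW(Block) = { (, ), bool, id, int }.
In Block ::= ArgList ): add FIRST()) = { ) }.
In Call ::= bool int ArgList id: add FIRST(id) = { id }.
In Call ::= Primary ArgList: ArgList is at the end, add FOLLOW(Call) = { $, (, ), bool, id, int }.
In Call ::= ( ArgList Primary int: add FIRST(Primary int) = { (, ), bool, int }.
Union: FOLLOW(ArgList) = { $, (, ), bool, id, int }.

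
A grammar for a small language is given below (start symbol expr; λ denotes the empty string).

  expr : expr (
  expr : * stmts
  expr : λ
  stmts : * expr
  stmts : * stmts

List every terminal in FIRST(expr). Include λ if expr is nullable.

From expr : expr (: expr nullable, take FIRST(expr) ∪ {(} = { (, * }.
expr : * stmts contributes {*}.
expr : λ contributes λ.
Union: FIRST(expr) = { (, *, λ }.

{ (, *, λ }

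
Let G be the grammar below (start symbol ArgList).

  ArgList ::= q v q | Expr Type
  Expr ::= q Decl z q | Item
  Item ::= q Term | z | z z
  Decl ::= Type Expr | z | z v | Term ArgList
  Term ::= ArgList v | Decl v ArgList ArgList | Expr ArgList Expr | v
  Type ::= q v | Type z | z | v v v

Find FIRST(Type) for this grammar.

{ q, v, z }

Type ::= q v contributes {q}.
From Type ::= Type z: add FIRST(Type) = { q, v, z }.
Type ::= z contributes {z}.
Type ::= v v v contributes {v}.
Union: FIRST(Type) = { q, v, z }.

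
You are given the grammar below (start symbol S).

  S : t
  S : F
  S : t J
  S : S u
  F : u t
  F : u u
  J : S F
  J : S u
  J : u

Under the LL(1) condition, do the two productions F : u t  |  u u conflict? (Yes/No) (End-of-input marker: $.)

Yes

FIRST(u t) = { u } and FIRST(u u) = { u }.
Both contain u, so the two alternatives are not disjoint — LL(1) conflict.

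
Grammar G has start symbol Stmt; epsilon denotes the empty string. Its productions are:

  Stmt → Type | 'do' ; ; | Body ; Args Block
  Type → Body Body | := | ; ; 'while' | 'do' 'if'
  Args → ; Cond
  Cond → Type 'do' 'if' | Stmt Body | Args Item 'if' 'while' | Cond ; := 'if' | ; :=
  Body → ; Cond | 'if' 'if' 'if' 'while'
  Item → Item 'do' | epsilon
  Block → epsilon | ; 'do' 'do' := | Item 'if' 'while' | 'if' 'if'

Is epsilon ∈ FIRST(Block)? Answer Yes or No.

Block has an epsilon-production, so Block ⇒ epsilon.

Yes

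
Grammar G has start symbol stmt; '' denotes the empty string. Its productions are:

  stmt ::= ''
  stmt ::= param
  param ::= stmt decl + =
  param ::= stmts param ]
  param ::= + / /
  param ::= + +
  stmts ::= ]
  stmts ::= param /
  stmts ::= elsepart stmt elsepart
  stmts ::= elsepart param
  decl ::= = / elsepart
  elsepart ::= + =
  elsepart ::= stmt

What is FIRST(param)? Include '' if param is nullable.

From param ::= stmt decl + =: stmt nullable, take FIRST(stmt) ∪ FIRST(decl) = { +, =, ] }.
From param ::= stmts param ]: stmts nullable, take FIRST(stmts) ∪ FIRST(param) = { +, =, ] }.
param ::= + / / contributes {+}.
param ::= + + contributes {+}.
Union: FIRST(param) = { +, =, ] }.

{ +, =, ] }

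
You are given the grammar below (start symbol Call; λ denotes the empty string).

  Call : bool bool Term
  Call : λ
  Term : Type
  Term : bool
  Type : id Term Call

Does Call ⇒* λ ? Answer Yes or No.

Yes

Call has an λ-production, so Call ⇒ λ.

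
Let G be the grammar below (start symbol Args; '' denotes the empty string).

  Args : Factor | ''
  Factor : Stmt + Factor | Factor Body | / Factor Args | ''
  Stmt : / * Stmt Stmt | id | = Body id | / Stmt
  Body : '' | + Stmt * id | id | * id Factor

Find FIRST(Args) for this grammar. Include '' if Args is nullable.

{ *, +, /, =, id, '' }

From Args : Factor: add FIRST(Factor) = { *, +, /, =, id, '' } (including '' since Factor is nullable).
Args : '' contributes ''.
Union: FIRST(Args) = { *, +, /, =, id, '' }.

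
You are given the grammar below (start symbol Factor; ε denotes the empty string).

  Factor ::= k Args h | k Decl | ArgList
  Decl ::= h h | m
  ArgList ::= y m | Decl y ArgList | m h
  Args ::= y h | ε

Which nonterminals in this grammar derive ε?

Directly nullable (have an ε-production): Args.
No other nonterminal has a production whose RHS symbols are all nullable.

{ Args }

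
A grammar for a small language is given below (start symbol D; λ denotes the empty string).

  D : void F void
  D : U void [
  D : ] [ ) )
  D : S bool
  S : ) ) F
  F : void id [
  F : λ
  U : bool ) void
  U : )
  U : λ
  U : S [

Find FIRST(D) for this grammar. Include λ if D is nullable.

{ ), ], bool, void }

D : void F void contributes {void}.
From D : U void [: U nullable, take FIRST(U) ∪ {void} = { ), bool, void }.
D : ] [ ) ) contributes {]}.
From D : S bool: add FIRST(S) = { ) }.
Union: FIRST(D) = { ), ], bool, void }.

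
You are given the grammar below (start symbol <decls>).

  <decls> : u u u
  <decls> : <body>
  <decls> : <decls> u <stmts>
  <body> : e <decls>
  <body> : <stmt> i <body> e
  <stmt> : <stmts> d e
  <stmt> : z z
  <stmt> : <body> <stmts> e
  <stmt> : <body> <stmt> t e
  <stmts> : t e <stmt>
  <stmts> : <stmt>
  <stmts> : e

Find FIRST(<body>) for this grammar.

{ e, t, z }

<body> : e <decls> contributes {e}.
From <body> : <stmt> i <body> e: add FIRST(<stmt>) = { e, t, z }.
Union: FIRST(<body>) = { e, t, z }.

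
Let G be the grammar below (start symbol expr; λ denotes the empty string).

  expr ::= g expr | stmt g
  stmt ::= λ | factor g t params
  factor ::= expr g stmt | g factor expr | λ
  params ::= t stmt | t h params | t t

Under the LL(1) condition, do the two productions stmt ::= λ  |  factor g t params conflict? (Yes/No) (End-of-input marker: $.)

Yes

FIRST(λ) = { λ } and FIRST(factor g t params) = { g }.
The first alternative is nullable and FOLLOW(stmt) = { g } shares g with FIRST of the second — conflict.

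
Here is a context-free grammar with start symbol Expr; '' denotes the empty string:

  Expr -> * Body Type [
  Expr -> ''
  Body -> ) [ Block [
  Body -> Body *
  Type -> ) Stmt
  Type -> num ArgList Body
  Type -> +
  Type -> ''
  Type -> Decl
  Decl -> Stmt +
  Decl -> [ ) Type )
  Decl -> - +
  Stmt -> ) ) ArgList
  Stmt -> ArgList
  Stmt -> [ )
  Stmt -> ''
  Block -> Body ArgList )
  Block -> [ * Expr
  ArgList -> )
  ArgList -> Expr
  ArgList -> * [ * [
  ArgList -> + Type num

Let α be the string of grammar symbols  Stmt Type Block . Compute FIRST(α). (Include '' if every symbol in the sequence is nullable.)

{ ), *, +, -, [, num }

Add FIRST(Stmt)\{''} = { ), *, +, [ }; Stmt is nullable, continue.
Add FIRST(Type)\{''} = { ), *, +, -, [, num }; Type is nullable, continue.
Add FIRST(Block) = { ), [ }; Block is not nullable, stop.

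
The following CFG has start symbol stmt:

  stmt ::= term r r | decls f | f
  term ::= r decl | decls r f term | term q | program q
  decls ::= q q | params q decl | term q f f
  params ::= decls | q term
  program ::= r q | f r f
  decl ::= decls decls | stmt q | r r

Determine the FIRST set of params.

From params ::= decls: add FIRST(decls) = { f, q, r }.
params ::= q term contributes {q}.
Union: FIRST(params) = { f, q, r }.

{ f, q, r }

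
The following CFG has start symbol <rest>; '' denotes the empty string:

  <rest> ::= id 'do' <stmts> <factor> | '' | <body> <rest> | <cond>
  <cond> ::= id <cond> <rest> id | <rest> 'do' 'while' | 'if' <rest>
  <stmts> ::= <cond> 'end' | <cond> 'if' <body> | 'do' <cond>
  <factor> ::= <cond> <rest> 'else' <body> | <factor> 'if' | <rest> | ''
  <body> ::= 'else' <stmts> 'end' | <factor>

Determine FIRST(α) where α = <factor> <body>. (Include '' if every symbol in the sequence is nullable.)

Add FIRST(<factor>)\{''} = { 'do', 'else', 'if', id }; <factor> is nullable, continue.
Add FIRST(<body>)\{''} = { 'do', 'else', 'if', id }; <body> is nullable, continue.
Every symbol is nullable, so include ''.

{ 'do', 'else', 'if', id, '' }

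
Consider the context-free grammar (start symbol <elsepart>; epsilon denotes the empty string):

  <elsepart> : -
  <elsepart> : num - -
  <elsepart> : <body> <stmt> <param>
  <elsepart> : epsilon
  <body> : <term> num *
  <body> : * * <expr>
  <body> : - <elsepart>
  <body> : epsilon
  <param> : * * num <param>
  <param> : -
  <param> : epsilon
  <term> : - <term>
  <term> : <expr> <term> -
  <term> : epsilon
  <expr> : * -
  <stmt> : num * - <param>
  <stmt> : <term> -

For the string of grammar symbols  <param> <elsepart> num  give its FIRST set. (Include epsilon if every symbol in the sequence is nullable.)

{ *, -, num }

Add FIRST(<param>)\{epsilon} = { *, - }; <param> is nullable, continue.
Add FIRST(<elsepart>)\{epsilon} = { *, -, num }; <elsepart> is nullable, continue.
num is a terminal; add {num} and stop.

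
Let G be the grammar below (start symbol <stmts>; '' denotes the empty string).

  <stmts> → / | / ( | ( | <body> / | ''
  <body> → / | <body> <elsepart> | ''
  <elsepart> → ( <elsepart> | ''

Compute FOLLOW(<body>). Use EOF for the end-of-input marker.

{ (, / }

In <stmts> → <body> /: add FIRST(/) = { / }.
In <body> → <body> <elsepart>: add FIRST(<elsepart>)\{''} = { ( }.
  Since <elsepart> is nullable, also add FOLLOW(<body>) = { (, / }.
Union: FOLLOW(<body>) = { (, / }.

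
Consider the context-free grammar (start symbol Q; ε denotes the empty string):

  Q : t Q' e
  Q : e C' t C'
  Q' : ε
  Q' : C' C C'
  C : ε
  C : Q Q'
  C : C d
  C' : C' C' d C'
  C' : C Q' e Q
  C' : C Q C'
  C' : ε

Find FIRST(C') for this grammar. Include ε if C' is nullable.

From C' : C' C' d C': C', C' nullable, take FIRST(C') ∪ FIRST(C') ∪ {d} = { d, e, t }.
From C' : C Q' e Q: C, Q' nullable, take FIRST(C) ∪ FIRST(Q') ∪ {e} = { d, e, t }.
From C' : C Q C': C nullable, take FIRST(C) ∪ FIRST(Q) = { d, e, t }.
C' : ε contributes ε.
Union: FIRST(C') = { d, e, t, ε }.

{ d, e, t, ε }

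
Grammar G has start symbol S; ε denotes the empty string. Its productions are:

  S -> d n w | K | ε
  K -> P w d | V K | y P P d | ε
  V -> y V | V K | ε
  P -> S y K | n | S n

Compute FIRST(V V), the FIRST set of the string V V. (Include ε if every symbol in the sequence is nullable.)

Add FIRST(V)\{ε} = { d, n, y }; V is nullable, continue.
Add FIRST(V)\{ε} = { d, n, y }; V is nullable, continue.
Every symbol is nullable, so include ε.

{ d, n, y, ε }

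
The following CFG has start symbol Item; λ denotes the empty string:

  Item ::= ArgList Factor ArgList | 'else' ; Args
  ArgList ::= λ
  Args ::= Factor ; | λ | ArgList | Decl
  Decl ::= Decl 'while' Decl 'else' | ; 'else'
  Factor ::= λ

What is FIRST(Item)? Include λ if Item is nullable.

From Item ::= ArgList Factor ArgList: ArgList, Factor, ArgList nullable, take FIRST(ArgList) ∪ FIRST(Factor) ∪ FIRST(ArgList) = {  }; also λ since the whole RHS is nullable.
Item ::= 'else' ; Args contributes {'else'}.
Union: FIRST(Item) = { 'else', λ }.

{ 'else', λ }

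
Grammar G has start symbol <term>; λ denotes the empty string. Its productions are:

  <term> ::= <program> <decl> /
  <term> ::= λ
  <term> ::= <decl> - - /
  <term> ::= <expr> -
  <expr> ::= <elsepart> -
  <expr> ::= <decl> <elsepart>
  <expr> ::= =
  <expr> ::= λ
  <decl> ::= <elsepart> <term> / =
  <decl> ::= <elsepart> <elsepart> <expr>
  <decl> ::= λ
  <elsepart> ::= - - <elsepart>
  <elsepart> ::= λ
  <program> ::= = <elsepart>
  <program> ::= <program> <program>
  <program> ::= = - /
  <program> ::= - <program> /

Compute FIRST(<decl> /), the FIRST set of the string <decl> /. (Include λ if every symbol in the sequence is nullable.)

{ -, /, = }

Add FIRST(<decl>)\{λ} = { -, /, = }; <decl> is nullable, continue.
/ is a terminal; add {/} and stop.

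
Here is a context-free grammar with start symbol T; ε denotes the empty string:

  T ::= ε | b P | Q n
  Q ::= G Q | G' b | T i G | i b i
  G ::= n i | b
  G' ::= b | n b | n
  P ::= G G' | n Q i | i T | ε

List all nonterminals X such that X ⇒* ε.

Directly nullable (have an ε-production): T, P.
No other nonterminal has a production whose RHS symbols are all nullable.

{ P, T }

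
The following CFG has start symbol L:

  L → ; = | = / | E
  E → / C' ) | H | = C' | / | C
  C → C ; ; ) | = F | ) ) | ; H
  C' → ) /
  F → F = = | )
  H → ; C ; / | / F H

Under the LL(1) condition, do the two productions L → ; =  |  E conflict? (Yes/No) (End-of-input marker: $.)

Yes

FIRST(; =) = { ; } and FIRST(E) = { ), /, ;, = }.
Both contain ;, so the two alternatives are not disjoint — LL(1) conflict.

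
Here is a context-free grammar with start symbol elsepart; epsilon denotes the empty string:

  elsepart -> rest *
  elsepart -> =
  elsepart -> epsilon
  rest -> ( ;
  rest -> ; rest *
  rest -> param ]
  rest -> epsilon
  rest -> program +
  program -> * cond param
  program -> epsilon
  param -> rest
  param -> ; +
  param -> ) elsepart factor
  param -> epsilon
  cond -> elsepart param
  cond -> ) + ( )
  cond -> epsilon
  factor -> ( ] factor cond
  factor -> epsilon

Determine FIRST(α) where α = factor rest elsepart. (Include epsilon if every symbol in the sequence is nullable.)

Add FIRST(factor)\{epsilon} = { ( }; factor is nullable, continue.
Add FIRST(rest)\{epsilon} = { (, ), *, +, ;, ] }; rest is nullable, continue.
Add FIRST(elsepart)\{epsilon} = { (, ), *, +, ;, =, ] }; elsepart is nullable, continue.
Every symbol is nullable, so include epsilon.

{ (, ), *, +, ;, =, ], epsilon }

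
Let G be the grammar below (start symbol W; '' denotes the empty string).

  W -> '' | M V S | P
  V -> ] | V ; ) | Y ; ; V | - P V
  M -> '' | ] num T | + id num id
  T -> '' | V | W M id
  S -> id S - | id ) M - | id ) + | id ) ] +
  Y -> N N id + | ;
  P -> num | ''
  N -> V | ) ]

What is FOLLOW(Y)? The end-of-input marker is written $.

In V -> Y ; ; V: add FIRST(; ; V) = { ; }.
Union: FOLLOW(Y) = { ; }.

{ ; }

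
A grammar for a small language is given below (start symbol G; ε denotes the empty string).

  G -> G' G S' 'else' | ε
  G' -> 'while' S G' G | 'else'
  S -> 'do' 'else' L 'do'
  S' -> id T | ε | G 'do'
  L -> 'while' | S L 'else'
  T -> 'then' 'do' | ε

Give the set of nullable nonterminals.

{ G, S', T }

Directly nullable (have an ε-production): G, S', T.
No other nonterminal has a production whose RHS symbols are all nullable.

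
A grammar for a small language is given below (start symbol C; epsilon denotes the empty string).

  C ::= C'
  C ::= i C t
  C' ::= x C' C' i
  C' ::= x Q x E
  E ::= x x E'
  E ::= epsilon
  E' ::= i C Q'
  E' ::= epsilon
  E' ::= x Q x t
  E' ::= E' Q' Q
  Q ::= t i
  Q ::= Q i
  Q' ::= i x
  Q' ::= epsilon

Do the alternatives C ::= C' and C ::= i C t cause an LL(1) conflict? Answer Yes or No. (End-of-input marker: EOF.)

FIRST(C') = { x } and FIRST(i C t) = { i }.
The FIRST sets are disjoint and neither alternative is nullable — no conflict.

No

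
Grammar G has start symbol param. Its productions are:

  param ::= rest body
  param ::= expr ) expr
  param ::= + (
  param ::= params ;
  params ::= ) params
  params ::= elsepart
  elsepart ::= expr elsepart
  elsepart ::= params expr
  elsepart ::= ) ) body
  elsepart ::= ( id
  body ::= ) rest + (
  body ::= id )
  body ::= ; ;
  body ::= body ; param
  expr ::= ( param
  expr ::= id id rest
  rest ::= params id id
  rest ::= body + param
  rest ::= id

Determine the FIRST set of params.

params ::= ) params contributes {)}.
From params ::= elsepart: add FIRST(elsepart) = { (, ), id }.
Union: FIRST(params) = { (, ), id }.

{ (, ), id }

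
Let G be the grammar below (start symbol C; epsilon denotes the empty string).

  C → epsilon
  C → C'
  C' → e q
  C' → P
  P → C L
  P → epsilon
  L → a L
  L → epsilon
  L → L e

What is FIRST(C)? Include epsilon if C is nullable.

C → epsilon contributes epsilon.
From C → C': add FIRST(C') = { a, e, epsilon } (including epsilon since C' is nullable).
Union: FIRST(C) = { a, e, epsilon }.

{ a, e, epsilon }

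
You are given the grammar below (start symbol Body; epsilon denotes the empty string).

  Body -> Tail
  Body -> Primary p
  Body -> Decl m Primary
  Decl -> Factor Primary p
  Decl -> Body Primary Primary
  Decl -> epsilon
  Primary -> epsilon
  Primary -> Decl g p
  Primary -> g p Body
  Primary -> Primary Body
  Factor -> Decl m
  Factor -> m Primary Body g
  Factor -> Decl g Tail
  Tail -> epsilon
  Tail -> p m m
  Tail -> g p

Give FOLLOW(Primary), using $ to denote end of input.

{ $, g, m, p }

In Body -> Primary p: add FIRST(p) = { p }.
In Body -> Decl m Primary: Primary is at the end, add FOLLOW(Body) = { $, g, m, p }.
In Decl -> Factor Primary p: add FIRST(p) = { p }.
In Decl -> Body Primary Primary: add FIRST(Primary)\{epsilon} = { g, m, p }.
  Since Primary is nullable, also add FOLLOW(Decl) = { g, m }.
In Decl -> Body Primary Primary: Primary is at the end, add FOLLOW(Decl) = { g, m }.
In Primary -> Primary Body: add FIRST(Body)\{epsilon} = { g, m, p }.
  Since Body is nullable, also add FOLLOW(Primary) = { $, g, m, p }.
In Factor -> m Primary Body g: add FIRST(Body g) = { g, m, p }.
Union: FOLLOW(Primary) = { $, g, m, p }.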